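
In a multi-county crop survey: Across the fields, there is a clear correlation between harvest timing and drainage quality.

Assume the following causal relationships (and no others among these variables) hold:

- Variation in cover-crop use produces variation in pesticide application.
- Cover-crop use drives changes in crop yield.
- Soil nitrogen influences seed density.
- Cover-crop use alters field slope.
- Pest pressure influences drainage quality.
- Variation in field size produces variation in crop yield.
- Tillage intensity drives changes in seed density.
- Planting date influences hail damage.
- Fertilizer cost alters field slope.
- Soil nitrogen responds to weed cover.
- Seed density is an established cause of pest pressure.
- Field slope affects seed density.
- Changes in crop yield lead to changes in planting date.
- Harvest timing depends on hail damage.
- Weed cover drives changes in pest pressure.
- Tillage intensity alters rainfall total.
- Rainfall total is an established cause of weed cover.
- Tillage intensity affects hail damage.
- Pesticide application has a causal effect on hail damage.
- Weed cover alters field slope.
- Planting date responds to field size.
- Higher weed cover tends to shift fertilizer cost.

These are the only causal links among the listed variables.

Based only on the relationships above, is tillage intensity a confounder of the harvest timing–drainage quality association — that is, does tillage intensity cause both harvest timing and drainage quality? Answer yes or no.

Tillage intensity has a causal path to harvest timing (tillage intensity → hail damage → harvest timing) and to drainage quality (tillage intensity → seed density → pest pressure → drainage quality), so it is a common cause of both — a confounder.

yes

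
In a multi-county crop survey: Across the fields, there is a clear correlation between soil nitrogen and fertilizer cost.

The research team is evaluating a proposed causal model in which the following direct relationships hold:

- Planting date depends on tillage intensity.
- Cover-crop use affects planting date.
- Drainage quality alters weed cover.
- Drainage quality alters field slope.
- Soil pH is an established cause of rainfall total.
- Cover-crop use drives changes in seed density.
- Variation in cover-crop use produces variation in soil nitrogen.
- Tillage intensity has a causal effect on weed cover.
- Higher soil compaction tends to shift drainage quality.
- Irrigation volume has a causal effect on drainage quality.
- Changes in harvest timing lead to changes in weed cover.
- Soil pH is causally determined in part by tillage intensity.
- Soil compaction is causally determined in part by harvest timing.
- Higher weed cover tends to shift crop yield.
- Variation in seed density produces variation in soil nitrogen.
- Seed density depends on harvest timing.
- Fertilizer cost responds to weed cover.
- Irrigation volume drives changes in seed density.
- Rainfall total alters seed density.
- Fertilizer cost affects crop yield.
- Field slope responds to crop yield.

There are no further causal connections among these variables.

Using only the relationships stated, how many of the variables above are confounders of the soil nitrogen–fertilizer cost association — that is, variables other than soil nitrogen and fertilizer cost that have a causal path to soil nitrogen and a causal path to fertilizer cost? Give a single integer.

The common causes are: harvest timing (to soil nitrogen via harvest timing → seed density → soil nitrogen; to fertilizer cost via harvest timing → weed cover → fertilizer cost); irrigation volume (to soil nitrogen via irrigation volume → seed density → soil nitrogen; to fertilizer cost via irrigation volume → drainage quality → weed cover → fertilizer cost); tillage intensity (to soil nitrogen via tillage intensity → soil pH → rainfall total → seed density → soil nitrogen; to fertilizer cost via tillage intensity → weed cover → fertilizer cost).
Every other variable lacks a causal path to at least one of soil nitrogen and fertilizer cost.

3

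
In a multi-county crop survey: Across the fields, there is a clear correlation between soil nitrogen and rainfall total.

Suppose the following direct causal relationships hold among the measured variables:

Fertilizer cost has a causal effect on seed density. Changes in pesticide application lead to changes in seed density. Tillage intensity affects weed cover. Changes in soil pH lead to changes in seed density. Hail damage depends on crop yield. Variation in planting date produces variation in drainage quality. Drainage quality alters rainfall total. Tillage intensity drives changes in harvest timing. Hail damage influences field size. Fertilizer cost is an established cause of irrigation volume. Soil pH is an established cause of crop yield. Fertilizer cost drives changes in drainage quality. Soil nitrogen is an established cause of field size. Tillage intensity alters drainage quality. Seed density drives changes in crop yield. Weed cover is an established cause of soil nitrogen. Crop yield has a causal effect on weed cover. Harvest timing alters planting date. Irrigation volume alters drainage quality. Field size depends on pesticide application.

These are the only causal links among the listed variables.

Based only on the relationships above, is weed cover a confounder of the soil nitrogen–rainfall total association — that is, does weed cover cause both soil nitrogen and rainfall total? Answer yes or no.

no

Weed cover has no stated causal path to rainfall total. A confounder must cause both variables, so weed cover does not qualify.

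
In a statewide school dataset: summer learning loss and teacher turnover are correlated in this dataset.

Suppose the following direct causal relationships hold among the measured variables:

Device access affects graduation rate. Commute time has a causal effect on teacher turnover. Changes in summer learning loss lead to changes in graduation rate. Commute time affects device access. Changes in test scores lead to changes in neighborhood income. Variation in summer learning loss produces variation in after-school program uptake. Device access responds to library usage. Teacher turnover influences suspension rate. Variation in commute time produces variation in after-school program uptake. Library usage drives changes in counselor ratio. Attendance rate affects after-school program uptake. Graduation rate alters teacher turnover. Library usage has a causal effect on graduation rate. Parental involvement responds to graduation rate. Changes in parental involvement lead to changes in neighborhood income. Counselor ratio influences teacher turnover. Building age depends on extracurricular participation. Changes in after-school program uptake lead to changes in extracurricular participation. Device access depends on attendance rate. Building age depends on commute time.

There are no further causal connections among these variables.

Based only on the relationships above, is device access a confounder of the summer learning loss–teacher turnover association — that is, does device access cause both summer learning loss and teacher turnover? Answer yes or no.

no

Device access has no stated causal path to summer learning loss. A confounder must cause both variables, so device access does not qualify.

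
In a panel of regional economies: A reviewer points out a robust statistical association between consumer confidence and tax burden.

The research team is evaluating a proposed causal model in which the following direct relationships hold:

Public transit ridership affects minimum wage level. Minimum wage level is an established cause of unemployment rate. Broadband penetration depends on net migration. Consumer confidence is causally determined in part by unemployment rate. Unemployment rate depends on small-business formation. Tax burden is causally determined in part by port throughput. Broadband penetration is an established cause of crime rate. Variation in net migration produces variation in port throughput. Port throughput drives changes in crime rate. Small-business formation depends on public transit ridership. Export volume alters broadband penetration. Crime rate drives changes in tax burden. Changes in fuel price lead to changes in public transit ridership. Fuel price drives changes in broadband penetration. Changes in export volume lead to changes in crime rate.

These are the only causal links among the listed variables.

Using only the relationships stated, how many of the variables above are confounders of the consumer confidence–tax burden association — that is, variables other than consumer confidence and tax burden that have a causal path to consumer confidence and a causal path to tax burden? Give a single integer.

The common causes are: fuel price (to consumer confidence via fuel price → public transit ridership → small-business formation → unemployment rate → consumer confidence; to tax burden via fuel price → broadband penetration → crime rate → tax burden).
Every other variable lacks a causal path to at least one of consumer confidence and tax burden.

1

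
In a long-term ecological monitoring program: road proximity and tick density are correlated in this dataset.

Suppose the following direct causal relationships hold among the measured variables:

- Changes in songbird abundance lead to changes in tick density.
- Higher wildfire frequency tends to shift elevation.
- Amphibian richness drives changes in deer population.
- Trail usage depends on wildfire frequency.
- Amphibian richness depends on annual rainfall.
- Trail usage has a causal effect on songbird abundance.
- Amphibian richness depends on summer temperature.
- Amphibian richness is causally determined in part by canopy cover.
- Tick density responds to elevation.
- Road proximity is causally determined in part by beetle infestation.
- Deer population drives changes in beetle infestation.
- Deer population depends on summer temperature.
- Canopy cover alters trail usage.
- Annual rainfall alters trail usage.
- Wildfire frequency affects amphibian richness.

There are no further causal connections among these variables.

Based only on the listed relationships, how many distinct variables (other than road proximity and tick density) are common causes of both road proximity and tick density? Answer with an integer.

The common causes are: annual rainfall (to road proximity via annual rainfall → amphibian richness → deer population → beetle infestation → road proximity; to tick density via annual rainfall → trail usage → songbird abundance → tick density); canopy cover (to road proximity via canopy cover → amphibian richness → deer population → beetle infestation → road proximity; to tick density via canopy cover → trail usage → songbird abundance → tick density); wildfire frequency (to road proximity via wildfire frequency → amphibian richness → deer population → beetle infestation → road proximity; to tick density via wildfire frequency → elevation → tick density).
Every other variable lacks a causal path to at least one of road proximity and tick density.

3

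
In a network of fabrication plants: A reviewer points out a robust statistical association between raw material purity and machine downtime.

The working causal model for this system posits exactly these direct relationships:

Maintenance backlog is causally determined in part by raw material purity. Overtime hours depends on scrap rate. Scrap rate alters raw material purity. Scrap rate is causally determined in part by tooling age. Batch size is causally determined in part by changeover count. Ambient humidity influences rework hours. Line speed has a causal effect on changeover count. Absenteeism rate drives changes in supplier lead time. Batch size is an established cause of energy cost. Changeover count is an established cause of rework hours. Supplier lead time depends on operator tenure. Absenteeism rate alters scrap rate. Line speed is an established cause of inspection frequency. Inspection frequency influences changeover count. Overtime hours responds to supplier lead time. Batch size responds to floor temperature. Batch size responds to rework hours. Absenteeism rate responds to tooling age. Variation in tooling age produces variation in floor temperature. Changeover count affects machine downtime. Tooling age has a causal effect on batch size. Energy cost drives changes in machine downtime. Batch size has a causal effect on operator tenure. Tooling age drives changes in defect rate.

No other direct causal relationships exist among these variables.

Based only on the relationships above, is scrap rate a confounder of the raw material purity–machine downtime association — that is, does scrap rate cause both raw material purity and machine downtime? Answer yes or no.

Scrap rate has no stated causal path to machine downtime. A confounder must cause both variables, so scrap rate does not qualify.

no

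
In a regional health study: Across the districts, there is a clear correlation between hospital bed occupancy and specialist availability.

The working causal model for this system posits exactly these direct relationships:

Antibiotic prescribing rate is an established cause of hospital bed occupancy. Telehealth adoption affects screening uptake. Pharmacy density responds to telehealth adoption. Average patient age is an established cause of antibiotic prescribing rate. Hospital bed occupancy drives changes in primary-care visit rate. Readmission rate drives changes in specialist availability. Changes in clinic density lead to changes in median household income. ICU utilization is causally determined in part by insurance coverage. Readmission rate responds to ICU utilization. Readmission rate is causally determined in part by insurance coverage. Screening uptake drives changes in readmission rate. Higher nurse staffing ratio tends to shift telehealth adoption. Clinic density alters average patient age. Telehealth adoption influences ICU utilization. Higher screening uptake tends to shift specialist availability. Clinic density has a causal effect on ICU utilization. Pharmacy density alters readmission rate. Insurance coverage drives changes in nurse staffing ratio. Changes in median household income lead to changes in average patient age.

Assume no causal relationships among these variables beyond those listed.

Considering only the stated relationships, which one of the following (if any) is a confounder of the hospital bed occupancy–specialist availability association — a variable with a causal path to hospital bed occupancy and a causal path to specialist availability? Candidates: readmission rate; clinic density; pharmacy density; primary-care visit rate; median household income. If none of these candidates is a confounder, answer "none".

Clinic density causes hospital bed occupancy (clinic density → average patient age → antibiotic prescribing rate → hospital bed occupancy) and also causes specialist availability (clinic density → ICU utilization → readmission rate → specialist availability); it is a common cause of both.
Each of the other candidates lacks a causal path to at least one of hospital bed occupancy and specialist availability, so they do not confound the relationship.

clinic density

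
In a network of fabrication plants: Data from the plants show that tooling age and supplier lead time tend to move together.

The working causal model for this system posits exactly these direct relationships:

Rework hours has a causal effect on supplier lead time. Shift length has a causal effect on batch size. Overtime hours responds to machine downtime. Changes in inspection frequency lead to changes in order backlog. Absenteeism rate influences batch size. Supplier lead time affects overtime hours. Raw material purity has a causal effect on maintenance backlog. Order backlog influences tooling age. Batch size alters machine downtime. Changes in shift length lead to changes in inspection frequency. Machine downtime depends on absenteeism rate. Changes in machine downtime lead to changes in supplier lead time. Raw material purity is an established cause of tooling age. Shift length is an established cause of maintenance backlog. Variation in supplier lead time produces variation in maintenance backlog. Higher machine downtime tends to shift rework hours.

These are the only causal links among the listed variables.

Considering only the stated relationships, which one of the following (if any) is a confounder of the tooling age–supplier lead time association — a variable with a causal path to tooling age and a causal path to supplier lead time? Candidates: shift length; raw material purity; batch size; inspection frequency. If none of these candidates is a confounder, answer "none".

shift length

Shift length causes tooling age (shift length → inspection frequency → order backlog → tooling age) and also causes supplier lead time (shift length → batch size → machine downtime → supplier lead time); it is a common cause of both.
Each of the other candidates lacks a causal path to at least one of tooling age and supplier lead time, so they do not confound the relationship.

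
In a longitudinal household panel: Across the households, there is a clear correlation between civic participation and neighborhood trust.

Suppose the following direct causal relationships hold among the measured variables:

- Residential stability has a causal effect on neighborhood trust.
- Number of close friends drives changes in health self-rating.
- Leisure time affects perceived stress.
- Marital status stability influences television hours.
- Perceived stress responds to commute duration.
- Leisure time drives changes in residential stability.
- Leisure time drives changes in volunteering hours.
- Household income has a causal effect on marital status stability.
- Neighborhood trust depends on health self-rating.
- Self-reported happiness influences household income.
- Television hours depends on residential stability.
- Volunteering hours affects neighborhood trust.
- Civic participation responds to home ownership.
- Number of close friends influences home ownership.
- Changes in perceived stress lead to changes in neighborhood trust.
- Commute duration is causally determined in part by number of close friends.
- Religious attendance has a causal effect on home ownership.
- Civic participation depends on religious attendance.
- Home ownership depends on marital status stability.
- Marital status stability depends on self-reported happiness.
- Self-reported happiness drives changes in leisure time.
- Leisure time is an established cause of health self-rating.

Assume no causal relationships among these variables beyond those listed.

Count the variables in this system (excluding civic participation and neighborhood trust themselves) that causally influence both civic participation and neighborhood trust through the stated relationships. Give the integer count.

2

The common causes are: number of close friends (to civic participation via number of close friends → home ownership → civic participation; to neighborhood trust via number of close friends → health self-rating → neighborhood trust); self-reported happiness (to civic participation via self-reported happiness → marital status stability → home ownership → civic participation; to neighborhood trust via self-reported happiness → leisure time → health self-rating → neighborhood trust).
Every other variable lacks a causal path to at least one of civic participation and neighborhood trust.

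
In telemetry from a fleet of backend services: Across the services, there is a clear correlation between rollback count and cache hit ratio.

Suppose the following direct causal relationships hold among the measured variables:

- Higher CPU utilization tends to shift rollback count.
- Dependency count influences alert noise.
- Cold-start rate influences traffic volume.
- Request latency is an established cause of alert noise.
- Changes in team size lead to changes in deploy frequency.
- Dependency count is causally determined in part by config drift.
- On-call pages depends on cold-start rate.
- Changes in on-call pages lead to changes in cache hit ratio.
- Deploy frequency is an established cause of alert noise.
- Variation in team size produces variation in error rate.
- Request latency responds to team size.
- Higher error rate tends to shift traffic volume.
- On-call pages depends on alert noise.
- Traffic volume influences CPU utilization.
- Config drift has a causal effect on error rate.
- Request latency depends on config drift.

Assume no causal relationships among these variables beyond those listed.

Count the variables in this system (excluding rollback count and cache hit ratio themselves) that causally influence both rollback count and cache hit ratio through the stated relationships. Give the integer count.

The common causes are: cold-start rate (to rollback count via cold-start rate → traffic volume → CPU utilization → rollback count; to cache hit ratio via cold-start rate → on-call pages → cache hit ratio); config drift (to rollback count via config drift → error rate → traffic volume → CPU utilization → rollback count; to cache hit ratio via config drift → request latency → alert noise → on-call pages → cache hit ratio); team size (to rollback count via team size → error rate → traffic volume → CPU utilization → rollback count; to cache hit ratio via team size → request latency → alert noise → on-call pages → cache hit ratio).
Every other variable lacks a causal path to at least one of rollback count and cache hit ratio.

3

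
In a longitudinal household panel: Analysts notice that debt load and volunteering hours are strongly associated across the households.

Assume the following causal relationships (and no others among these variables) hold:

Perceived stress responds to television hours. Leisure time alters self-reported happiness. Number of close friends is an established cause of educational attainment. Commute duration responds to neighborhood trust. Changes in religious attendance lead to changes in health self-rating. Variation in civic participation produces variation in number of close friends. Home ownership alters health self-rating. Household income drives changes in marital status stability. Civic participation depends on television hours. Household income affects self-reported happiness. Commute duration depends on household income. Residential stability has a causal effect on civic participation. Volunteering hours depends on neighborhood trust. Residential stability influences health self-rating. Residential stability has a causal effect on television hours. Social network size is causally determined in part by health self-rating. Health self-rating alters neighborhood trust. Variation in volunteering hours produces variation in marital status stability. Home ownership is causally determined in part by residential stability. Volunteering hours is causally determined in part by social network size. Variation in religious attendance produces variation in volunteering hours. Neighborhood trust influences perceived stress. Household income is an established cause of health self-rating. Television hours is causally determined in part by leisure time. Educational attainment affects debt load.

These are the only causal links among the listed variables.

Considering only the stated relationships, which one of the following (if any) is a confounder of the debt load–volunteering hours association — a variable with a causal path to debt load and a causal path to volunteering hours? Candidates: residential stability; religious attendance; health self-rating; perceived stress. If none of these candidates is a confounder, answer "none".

Residential stability causes debt load (residential stability → civic participation → number of close friends → educational attainment → debt load) and also causes volunteering hours (residential stability → health self-rating → neighborhood trust → volunteering hours); it is a common cause of both.
Each of the other candidates lacks a causal path to at least one of debt load and volunteering hours, so they do not confound the relationship.

residential stability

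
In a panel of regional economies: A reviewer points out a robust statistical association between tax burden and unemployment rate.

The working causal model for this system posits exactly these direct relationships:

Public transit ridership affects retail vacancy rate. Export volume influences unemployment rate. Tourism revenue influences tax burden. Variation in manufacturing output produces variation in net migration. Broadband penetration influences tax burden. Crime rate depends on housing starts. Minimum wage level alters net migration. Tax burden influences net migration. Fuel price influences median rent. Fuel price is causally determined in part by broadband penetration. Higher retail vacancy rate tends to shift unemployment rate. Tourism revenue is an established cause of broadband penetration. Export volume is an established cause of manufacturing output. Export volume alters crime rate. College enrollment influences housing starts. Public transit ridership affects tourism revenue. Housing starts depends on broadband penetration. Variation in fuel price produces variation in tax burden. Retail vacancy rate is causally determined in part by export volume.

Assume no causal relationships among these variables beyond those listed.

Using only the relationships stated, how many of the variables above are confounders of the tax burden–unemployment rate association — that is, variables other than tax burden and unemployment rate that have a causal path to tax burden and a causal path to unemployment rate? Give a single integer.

1

The common causes are: public transit ridership (to tax burden via public transit ridership → tourism revenue → tax burden; to unemployment rate via public transit ridership → retail vacancy rate → unemployment rate).
Every other variable lacks a causal path to at least one of tax burden and unemployment rate.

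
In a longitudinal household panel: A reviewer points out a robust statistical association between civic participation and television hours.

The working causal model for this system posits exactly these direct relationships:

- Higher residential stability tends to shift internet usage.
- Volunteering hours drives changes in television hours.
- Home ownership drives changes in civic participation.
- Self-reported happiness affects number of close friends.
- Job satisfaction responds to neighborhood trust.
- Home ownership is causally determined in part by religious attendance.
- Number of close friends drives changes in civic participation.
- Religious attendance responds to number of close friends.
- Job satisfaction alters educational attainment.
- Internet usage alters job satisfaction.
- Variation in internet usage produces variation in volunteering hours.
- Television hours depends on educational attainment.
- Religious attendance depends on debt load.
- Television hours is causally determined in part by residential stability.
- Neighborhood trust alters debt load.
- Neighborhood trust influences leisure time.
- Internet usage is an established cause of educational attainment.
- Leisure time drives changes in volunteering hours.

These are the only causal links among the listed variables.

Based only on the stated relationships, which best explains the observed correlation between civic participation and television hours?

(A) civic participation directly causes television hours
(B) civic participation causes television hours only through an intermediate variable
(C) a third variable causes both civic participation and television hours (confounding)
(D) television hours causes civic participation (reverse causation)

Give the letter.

Neighborhood trust causes civic participation (neighborhood trust → debt load → religious attendance → home ownership → civic participation) and television hours (neighborhood trust → leisure time → volunteering hours → television hours) — a common cause creating the correlation.
There is no stated path from civic participation to television hours or from television hours to civic participation, so neither direct nor reverse causation applies.

C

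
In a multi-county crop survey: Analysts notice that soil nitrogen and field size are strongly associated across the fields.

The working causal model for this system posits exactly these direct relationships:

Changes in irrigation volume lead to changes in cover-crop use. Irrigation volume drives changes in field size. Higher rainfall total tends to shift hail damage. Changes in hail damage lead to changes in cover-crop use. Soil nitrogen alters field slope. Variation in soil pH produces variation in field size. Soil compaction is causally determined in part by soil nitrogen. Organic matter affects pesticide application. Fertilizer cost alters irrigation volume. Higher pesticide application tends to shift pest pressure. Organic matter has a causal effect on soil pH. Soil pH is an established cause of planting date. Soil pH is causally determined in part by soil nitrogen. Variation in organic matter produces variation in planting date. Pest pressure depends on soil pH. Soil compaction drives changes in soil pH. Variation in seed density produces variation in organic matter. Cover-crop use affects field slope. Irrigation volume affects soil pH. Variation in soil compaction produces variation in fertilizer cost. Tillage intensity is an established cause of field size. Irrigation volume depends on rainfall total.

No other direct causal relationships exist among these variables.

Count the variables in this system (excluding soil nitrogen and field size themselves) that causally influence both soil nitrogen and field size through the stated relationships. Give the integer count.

No listed variable has a causal path to both soil nitrogen and field size, so there are no common causes.

0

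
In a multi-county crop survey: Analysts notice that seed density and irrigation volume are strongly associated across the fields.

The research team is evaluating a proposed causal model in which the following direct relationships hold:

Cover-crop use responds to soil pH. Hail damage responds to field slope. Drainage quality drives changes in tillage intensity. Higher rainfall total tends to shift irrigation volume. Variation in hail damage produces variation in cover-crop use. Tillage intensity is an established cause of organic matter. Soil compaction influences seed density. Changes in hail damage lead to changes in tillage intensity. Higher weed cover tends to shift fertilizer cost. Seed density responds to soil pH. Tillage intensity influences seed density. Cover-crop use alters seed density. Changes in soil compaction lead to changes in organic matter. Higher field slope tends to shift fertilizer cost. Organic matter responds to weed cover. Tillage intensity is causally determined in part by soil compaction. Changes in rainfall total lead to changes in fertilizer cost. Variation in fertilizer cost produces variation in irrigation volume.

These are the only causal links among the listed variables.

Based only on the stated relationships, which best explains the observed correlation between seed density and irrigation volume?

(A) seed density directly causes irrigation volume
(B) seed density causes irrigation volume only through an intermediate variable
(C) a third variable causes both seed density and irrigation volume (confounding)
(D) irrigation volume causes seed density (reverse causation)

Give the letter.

Field slope causes seed density (field slope → hail damage → tillage intensity → seed density) and irrigation volume (field slope → fertilizer cost → irrigation volume) — a common cause creating the correlation.
There is no stated path from seed density to irrigation volume or from irrigation volume to seed density, so neither direct nor reverse causation applies.

C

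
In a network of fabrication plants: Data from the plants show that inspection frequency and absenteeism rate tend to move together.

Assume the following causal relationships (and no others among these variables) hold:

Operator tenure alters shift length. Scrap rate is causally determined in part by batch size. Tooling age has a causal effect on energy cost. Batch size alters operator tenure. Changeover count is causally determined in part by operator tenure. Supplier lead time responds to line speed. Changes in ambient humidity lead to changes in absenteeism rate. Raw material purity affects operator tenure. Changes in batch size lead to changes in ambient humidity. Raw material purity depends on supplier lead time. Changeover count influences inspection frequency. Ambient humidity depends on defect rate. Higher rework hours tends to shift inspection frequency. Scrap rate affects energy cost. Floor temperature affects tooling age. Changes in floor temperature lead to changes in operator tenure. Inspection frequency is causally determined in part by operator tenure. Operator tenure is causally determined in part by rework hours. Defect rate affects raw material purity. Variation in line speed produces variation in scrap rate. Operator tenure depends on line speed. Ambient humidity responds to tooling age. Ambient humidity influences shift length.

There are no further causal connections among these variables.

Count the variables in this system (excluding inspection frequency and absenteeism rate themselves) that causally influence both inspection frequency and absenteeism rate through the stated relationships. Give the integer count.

The common causes are: batch size (to inspection frequency via batch size → operator tenure → inspection frequency; to absenteeism rate via batch size → ambient humidity → absenteeism rate); defect rate (to inspection frequency via defect rate → raw material purity → operator tenure → inspection frequency; to absenteeism rate via defect rate → ambient humidity → absenteeism rate); floor temperature (to inspection frequency via floor temperature → operator tenure → inspection frequency; to absenteeism rate via floor temperature → tooling age → ambient humidity → absenteeism rate).
Every other variable lacks a causal path to at least one of inspection frequency and absenteeism rate.

3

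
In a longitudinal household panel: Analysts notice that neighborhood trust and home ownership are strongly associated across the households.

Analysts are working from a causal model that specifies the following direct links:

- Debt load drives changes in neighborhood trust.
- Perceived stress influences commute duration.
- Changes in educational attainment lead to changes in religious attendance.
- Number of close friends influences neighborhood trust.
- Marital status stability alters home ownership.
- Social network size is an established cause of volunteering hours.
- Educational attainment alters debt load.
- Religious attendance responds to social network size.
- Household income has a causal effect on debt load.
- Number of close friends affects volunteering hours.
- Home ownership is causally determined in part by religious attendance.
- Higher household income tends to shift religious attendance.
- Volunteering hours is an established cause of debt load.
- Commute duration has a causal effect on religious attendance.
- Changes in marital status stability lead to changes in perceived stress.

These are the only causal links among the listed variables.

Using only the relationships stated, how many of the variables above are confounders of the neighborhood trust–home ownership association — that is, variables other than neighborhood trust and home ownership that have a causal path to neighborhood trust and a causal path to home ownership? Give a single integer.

3

The common causes are: educational attainment (to neighborhood trust via educational attainment → debt load → neighborhood trust; to home ownership via educational attainment → religious attendance → home ownership); household income (to neighborhood trust via household income → debt load → neighborhood trust; to home ownership via household income → religious attendance → home ownership); social network size (to neighborhood trust via social network size → volunteering hours → debt load → neighborhood trust; to home ownership via social network size → religious attendance → home ownership).
Every other variable lacks a causal path to at least one of neighborhood trust and home ownership.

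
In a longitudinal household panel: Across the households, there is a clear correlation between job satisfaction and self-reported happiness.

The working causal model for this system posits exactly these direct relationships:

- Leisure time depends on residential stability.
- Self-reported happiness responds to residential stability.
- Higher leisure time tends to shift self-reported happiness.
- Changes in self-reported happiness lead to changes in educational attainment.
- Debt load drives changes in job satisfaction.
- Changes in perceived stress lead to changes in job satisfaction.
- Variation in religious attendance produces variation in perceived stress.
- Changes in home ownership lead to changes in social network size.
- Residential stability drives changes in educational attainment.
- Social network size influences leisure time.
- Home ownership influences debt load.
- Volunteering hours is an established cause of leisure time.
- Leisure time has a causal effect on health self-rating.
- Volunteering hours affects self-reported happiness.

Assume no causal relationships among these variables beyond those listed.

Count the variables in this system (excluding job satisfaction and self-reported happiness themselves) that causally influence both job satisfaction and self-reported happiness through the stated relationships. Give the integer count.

The common causes are: home ownership (to job satisfaction via home ownership → debt load → job satisfaction; to self-reported happiness via home ownership → social network size → leisure time → self-reported happiness).
Every other variable lacks a causal path to at least one of job satisfaction and self-reported happiness.

1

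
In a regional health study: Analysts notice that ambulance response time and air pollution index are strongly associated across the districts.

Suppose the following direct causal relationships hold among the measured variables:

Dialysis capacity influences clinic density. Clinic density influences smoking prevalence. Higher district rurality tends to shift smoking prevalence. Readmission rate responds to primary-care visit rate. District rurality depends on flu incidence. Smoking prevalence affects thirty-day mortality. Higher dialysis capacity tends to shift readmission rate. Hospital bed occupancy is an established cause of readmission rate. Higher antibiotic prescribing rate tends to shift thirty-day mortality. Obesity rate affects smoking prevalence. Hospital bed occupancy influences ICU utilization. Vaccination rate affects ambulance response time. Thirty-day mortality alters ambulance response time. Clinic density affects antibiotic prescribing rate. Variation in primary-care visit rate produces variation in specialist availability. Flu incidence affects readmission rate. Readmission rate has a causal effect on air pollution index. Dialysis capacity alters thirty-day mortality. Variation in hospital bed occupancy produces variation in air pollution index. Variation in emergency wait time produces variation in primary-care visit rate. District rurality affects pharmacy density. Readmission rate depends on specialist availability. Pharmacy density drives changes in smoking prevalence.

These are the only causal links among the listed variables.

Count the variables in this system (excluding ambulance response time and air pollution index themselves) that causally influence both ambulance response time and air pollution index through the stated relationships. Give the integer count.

The common causes are: dialysis capacity (to ambulance response time via dialysis capacity → thirty-day mortality → ambulance response time; to air pollution index via dialysis capacity → readmission rate → air pollution index); flu incidence (to ambulance response time via flu incidence → district rurality → smoking prevalence → thirty-day mortality → ambulance response time; to air pollution index via flu incidence → readmission rate → air pollution index).
Every other variable lacks a causal path to at least one of ambulance response time and air pollution index.

2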